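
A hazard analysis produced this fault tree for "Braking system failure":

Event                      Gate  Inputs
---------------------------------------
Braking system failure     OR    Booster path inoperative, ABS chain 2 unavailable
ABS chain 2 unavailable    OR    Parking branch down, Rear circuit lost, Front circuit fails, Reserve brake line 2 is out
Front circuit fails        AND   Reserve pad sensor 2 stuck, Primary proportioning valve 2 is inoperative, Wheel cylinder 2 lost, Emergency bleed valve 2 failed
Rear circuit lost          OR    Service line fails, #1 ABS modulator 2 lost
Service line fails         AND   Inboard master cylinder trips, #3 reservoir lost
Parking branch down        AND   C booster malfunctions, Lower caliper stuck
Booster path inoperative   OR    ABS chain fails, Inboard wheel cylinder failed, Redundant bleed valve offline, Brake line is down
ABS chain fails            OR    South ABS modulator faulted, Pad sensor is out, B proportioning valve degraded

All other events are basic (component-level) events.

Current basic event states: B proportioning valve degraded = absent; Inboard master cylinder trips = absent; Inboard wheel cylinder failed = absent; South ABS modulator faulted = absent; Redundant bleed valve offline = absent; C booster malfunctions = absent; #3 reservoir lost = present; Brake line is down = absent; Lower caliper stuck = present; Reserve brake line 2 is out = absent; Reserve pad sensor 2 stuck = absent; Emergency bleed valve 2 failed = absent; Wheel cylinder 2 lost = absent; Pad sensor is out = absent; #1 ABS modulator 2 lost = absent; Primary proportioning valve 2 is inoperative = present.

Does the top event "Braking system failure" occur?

ABS chain fails [OR]: South ABS modulator faulted=not, Pad sensor is out=not, B proportioning valve degraded=not → no input occurs → does not occur.
Booster path inoperative [OR]: ABS chain fails=not, Inboard wheel cylinder failed=not, Redundant bleed valve offline=not, Brake line is down=not → no input occurs → does not occur.
Parking branch down [AND]: C booster malfunctions=not, Lower caliper stuck=occurs → not all inputs occur → does not occur.
Service line fails [AND]: Inboard master cylinder trips=not, #3 reservoir lost=occurs → not all inputs occur → does not occur.
Rear circuit lost [OR]: Service line fails=not, #1 ABS modulator 2 lost=not → no input occurs → does not occur.
Front circuit fails [AND]: Reserve pad sensor 2 stuck=not, Primary proportioning valve 2 is inoperative=occurs, Wheel cylinder 2 lost=not, Emergency bleed valve 2 failed=not → not all inputs occur → does not occur.
ABS chain 2 unavailable [OR]: Parking branch down=not, Rear circuit lost=not, Front circuit fails=not, Reserve brake line 2 is out=not → no input occurs → does not occur.
Braking system failure [OR]: Booster path inoperative=not, ABS chain 2 unavailable=not → no input occurs → does not occur.

No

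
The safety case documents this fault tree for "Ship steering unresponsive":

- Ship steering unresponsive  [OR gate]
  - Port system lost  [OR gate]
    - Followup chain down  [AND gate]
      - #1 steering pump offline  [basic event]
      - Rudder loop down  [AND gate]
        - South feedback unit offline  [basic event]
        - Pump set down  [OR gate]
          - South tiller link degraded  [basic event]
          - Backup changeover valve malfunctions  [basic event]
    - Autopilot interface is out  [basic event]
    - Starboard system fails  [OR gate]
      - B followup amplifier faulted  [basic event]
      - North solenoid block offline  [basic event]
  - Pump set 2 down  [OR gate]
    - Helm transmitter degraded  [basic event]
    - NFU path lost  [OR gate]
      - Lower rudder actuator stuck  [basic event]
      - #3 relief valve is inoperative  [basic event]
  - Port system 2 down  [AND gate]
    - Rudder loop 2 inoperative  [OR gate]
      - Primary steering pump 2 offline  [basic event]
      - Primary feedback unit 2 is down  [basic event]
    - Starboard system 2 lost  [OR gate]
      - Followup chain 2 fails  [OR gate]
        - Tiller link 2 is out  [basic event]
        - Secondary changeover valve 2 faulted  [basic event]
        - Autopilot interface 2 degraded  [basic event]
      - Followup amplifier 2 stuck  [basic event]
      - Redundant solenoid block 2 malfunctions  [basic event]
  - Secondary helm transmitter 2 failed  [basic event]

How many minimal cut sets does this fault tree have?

19

Pump set down [OR]: union of children's cut sets → 2 cut set(s).
Rudder loop down [AND]: one cut set from each child combined → 1 × 2 = 2 cut set(s).
Followup chain down [AND]: one cut set from each child combined → 1 × 2 = 2 cut set(s).
Starboard system fails [OR]: union of children's cut sets → 2 cut set(s).
Port system lost [OR]: union of children's cut sets → 5 cut set(s).
NFU path lost [OR]: union of children's cut sets → 2 cut set(s).
Pump set 2 down [OR]: union of children's cut sets → 3 cut set(s).
Rudder loop 2 inoperative [OR]: union of children's cut sets → 2 cut set(s).
Followup chain 2 fails [OR]: union of children's cut sets → 3 cut set(s).
Starboard system 2 lost [OR]: union of children's cut sets → 5 cut set(s).
Port system 2 down [AND]: one cut set from each child combined → 2 × 5 = 10 cut set(s).
Ship steering unresponsive [OR]: union of children's cut sets → 19 cut set(s).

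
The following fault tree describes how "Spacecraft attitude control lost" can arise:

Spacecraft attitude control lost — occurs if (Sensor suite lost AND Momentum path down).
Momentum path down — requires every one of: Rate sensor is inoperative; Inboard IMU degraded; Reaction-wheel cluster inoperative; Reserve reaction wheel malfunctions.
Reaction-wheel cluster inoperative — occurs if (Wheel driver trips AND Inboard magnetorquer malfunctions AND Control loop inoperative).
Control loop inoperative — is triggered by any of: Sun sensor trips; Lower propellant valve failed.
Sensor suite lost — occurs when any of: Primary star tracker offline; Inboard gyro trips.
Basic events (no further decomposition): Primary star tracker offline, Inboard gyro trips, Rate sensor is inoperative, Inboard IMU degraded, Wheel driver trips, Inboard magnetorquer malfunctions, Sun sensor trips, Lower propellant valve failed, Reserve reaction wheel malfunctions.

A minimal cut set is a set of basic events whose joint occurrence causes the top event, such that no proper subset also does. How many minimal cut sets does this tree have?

Sensor suite lost [OR]: union of children's cut sets → 2 cut set(s).
Control loop inoperative [OR]: union of children's cut sets → 2 cut set(s).
Reaction-wheel cluster inoperative [AND]: one cut set from each child combined → 1 × 1 × 2 = 2 cut set(s).
Momentum path down [AND]: one cut set from each child combined → 1 × 1 × 2 × 1 = 2 cut set(s).
Spacecraft attitude control lost [AND]: one cut set from each child combined → 2 × 2 = 4 cut set(s).
Minimal cut sets: {Inboard IMU degraded, Inboard magnetorquer malfunctions, Primary star tracker offline, Rate sensor is inoperative, Reserve reaction wheel malfunctions, Sun sensor trips, Wheel driver trips}; {Inboard IMU degraded, Inboard magnetorquer malfunctions, Lower propellant valve failed, Primary star tracker offline, Rate sensor is inoperative, Reserve reaction wheel malfunctions, Wheel driver trips}; {Inboard IMU degraded, Inboard gyro trips, Inboard magnetorquer malfunctions, Rate sensor is inoperative, Reserve reaction wheel malfunctions, Sun sensor trips, Wheel driver trips}; {Inboard IMU degraded, Inboard gyro trips, Inboard magnetorquer malfunctions, Lower propellant valve failed, Rate sensor is inoperative, Reserve reaction wheel malfunctions, Wheel driver trips}.

4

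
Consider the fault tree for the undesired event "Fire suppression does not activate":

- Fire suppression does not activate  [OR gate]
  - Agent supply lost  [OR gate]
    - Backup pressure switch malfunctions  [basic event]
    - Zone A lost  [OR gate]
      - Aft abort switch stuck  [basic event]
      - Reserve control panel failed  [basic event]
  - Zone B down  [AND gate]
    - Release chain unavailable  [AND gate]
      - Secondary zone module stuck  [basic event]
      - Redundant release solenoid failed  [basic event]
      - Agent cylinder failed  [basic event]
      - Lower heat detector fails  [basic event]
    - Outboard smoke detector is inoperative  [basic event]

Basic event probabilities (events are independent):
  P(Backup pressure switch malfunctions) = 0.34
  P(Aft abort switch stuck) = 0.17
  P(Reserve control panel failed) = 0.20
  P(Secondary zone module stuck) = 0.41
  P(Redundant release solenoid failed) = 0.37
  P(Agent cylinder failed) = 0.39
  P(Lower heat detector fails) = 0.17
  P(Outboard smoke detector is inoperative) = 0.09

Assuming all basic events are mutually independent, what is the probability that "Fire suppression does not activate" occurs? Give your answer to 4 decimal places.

P(Zone A lost) [OR] = 1 − (1−0.17) × (1−0.20) = 0.336000
P(Agent supply lost) [OR] = 1 − (1−0.34) × (1−0.336000) = 0.561760
P(Release chain unavailable) [AND] = 0.41 × 0.37 × 0.39 × 0.17 = 0.010058
P(Zone B down) [AND] = 0.010058 × 0.09 = 0.000905
P(Fire suppression does not activate) [OR] = 1 − (1−0.561760) × (1−0.000905) = 0.562157
Rounded to 4 decimal places: P(Fire suppression does not activate) ≈ 0.5622.

0.5622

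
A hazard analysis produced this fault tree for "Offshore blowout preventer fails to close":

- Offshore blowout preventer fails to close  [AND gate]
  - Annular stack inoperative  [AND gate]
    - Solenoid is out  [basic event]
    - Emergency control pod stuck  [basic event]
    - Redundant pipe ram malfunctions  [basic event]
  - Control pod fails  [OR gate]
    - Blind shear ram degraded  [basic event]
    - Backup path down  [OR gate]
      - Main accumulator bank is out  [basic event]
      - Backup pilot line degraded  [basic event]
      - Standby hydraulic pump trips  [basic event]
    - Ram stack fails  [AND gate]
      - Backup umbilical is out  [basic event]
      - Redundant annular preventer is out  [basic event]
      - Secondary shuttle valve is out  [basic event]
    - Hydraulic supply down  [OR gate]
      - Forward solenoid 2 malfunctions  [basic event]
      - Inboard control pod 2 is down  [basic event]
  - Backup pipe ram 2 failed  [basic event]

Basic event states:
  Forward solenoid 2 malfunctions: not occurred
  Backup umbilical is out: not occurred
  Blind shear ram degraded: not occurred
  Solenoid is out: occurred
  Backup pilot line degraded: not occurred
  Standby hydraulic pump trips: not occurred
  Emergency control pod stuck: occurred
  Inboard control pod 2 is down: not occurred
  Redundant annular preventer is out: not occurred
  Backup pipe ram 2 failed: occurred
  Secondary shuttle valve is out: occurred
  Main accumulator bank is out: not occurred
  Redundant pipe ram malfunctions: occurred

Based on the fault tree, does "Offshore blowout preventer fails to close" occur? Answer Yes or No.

Annular stack inoperative [AND]: Solenoid is out=occurs, Emergency control pod stuck=occurs, Redundant pipe ram malfunctions=occurs → all inputs occur → occurs.
Backup path down [OR]: Main accumulator bank is out=not, Backup pilot line degraded=not, Standby hydraulic pump trips=not → no input occurs → does not occur.
Ram stack fails [AND]: Backup umbilical is out=not, Redundant annular preventer is out=not, Secondary shuttle valve is out=occurs → not all inputs occur → does not occur.
Hydraulic supply down [OR]: Forward solenoid 2 malfunctions=not, Inboard control pod 2 is down=not → no input occurs → does not occur.
Control pod fails [OR]: Blind shear ram degraded=not, Backup path down=not, Ram stack fails=not, Hydraulic supply down=not → no input occurs → does not occur.
Offshore blowout preventer fails to close [AND]: Annular stack inoperative=occurs, Control pod fails=not, Backup pipe ram 2 failed=occurs → not all inputs occur → does not occur.

No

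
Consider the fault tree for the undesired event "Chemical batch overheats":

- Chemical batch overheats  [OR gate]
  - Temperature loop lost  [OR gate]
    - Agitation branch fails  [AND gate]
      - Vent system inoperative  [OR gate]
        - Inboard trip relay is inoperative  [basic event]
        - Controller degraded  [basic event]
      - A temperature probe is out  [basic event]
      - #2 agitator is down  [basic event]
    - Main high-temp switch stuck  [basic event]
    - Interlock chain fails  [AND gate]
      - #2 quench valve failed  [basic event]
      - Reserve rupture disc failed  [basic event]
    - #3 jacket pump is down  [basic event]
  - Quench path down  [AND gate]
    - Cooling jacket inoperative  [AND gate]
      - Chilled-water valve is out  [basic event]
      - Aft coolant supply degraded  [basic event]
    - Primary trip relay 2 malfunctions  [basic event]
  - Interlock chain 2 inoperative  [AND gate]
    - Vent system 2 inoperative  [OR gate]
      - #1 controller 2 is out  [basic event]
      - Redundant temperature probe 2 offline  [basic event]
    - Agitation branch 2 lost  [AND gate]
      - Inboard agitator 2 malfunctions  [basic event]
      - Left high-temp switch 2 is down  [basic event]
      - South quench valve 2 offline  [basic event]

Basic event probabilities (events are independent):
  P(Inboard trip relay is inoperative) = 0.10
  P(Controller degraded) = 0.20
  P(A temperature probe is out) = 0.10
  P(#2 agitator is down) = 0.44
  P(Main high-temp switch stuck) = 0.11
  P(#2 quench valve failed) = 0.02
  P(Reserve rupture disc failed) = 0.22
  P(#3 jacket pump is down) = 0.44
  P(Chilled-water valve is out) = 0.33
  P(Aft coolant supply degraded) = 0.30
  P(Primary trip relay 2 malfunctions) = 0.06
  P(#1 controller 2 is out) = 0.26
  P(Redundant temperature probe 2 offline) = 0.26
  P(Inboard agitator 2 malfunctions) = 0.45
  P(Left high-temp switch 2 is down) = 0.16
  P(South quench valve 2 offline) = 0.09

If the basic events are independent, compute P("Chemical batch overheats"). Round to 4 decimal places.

0.5142

P(Vent system inoperative) [OR] = 1 − (1−0.10) × (1−0.20) = 0.280000
P(Agitation branch fails) [AND] = 0.280000 × 0.10 × 0.44 = 0.012320
P(Interlock chain fails) [AND] = 0.02 × 0.22 = 0.004400
P(Temperature loop lost) [OR] = 1 − (1−0.012320) × (1−0.11) × (1−0.004400) × (1−0.44) = 0.509906
P(Cooling jacket inoperative) [AND] = 0.33 × 0.30 = 0.099000
P(Quench path down) [AND] = 0.099000 × 0.06 = 0.005940
P(Vent system 2 inoperative) [OR] = 1 − (1−0.26) × (1−0.26) = 0.452400
P(Agitation branch 2 lost) [AND] = 0.45 × 0.16 × 0.09 = 0.006480
P(Interlock chain 2 inoperative) [AND] = 0.452400 × 0.006480 = 0.002932
P(Chemical batch overheats) [OR] = 1 − (1−0.509906) × (1−0.005940) × (1−0.002932) = 0.514246
Rounded to 4 decimal places: P(Chemical batch overheats) ≈ 0.5142.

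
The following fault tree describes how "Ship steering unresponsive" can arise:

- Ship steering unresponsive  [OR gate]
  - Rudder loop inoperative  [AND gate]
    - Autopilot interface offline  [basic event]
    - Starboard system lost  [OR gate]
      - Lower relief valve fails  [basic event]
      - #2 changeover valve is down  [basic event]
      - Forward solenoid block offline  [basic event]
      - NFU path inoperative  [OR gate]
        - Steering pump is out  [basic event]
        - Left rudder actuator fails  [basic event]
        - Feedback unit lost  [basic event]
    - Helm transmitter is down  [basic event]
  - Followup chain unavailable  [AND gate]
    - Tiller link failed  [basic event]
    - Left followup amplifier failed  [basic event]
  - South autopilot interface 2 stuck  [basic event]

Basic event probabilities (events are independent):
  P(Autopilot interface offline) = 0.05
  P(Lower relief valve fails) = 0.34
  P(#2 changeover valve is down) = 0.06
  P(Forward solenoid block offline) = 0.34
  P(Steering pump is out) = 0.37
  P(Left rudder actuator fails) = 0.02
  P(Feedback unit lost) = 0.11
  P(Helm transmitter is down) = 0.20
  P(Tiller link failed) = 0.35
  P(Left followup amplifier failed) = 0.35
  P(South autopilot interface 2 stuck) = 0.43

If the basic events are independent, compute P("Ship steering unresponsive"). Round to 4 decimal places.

0.5037

P(NFU path inoperative) [OR] = 1 − (1−0.37) × (1−0.02) × (1−0.11) = 0.450514
P(Starboard system lost) [OR] = 1 − (1−0.34) × (1−0.06) × (1−0.34) × (1−0.450514) = 0.775005
P(Rudder loop inoperative) [AND] = 0.05 × 0.775005 × 0.20 = 0.007750
P(Followup chain unavailable) [AND] = 0.35 × 0.35 = 0.122500
P(Ship steering unresponsive) [OR] = 1 − (1−0.007750) × (1−0.122500) × (1−0.43) = 0.503701
Rounded to 4 decimal places: P(Ship steering unresponsive) ≈ 0.5037.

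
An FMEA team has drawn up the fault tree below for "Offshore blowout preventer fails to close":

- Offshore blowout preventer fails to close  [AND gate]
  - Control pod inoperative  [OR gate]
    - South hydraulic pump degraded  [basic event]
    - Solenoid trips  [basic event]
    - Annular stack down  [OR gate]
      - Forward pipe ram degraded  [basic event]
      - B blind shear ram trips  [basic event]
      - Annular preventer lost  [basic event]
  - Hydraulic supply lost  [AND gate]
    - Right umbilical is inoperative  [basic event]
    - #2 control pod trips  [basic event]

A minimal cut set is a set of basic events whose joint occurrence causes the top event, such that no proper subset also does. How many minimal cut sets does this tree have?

Annular stack down [OR]: union of children's cut sets → 3 cut set(s).
Control pod inoperative [OR]: union of children's cut sets → 5 cut set(s).
Hydraulic supply lost [AND]: one cut set from each child combined → 1 × 1 = 1 cut set(s).
Offshore blowout preventer fails to close [AND]: one cut set from each child combined → 5 × 1 = 5 cut set(s).
Minimal cut sets: {#2 control pod trips, Right umbilical is inoperative, South hydraulic pump degraded}; {#2 control pod trips, Right umbilical is inoperative, Solenoid trips}; {#2 control pod trips, Forward pipe ram degraded, Right umbilical is inoperative}; {#2 control pod trips, B blind shear ram trips, Right umbilical is inoperative}; {#2 control pod trips, Annular preventer lost, Right umbilical is inoperative}.

5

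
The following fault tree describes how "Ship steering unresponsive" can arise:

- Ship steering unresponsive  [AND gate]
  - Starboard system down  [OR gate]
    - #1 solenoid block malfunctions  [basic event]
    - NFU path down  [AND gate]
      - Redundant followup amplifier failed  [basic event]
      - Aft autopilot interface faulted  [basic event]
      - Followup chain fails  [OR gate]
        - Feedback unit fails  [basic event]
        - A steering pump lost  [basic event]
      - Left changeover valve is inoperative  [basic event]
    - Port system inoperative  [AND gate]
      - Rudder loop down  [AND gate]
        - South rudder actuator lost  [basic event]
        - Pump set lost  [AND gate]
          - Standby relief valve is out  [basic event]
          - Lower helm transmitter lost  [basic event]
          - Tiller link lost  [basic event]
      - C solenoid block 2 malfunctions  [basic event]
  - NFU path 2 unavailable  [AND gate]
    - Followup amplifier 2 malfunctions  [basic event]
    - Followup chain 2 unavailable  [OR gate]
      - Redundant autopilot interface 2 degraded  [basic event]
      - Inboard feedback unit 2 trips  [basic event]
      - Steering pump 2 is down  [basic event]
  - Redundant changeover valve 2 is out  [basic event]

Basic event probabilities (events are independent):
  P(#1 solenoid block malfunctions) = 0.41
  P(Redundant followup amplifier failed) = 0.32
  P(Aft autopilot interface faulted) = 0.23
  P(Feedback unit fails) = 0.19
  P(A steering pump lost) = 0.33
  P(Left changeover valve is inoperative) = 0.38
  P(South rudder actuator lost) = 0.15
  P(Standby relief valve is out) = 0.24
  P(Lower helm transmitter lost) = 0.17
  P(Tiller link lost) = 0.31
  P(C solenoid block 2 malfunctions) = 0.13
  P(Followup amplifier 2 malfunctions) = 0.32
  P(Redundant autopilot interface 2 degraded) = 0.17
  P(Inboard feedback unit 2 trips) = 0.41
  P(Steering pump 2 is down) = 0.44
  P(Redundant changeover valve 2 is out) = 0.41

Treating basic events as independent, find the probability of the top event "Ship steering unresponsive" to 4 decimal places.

P(Followup chain fails) [OR] = 1 − (1−0.19) × (1−0.33) = 0.457300
P(NFU path down) [AND] = 0.32 × 0.23 × 0.457300 × 0.38 = 0.012790
P(Pump set lost) [AND] = 0.24 × 0.17 × 0.31 = 0.012648
P(Rudder loop down) [AND] = 0.15 × 0.012648 = 0.001897
P(Port system inoperative) [AND] = 0.001897 × 0.13 = 0.000247
P(Starboard system down) [OR] = 1 − (1−0.41) × (1−0.012790) × (1−0.000247) = 0.417690
P(Followup chain 2 unavailable) [OR] = 1 − (1−0.17) × (1−0.41) × (1−0.44) = 0.725768
P(NFU path 2 unavailable) [AND] = 0.32 × 0.725768 = 0.232246
P(Ship steering unresponsive) [AND] = 0.417690 × 0.232246 × 0.41 = 0.039773
Rounded to 4 decimal places: P(Ship steering unresponsive) ≈ 0.0398.

0.0398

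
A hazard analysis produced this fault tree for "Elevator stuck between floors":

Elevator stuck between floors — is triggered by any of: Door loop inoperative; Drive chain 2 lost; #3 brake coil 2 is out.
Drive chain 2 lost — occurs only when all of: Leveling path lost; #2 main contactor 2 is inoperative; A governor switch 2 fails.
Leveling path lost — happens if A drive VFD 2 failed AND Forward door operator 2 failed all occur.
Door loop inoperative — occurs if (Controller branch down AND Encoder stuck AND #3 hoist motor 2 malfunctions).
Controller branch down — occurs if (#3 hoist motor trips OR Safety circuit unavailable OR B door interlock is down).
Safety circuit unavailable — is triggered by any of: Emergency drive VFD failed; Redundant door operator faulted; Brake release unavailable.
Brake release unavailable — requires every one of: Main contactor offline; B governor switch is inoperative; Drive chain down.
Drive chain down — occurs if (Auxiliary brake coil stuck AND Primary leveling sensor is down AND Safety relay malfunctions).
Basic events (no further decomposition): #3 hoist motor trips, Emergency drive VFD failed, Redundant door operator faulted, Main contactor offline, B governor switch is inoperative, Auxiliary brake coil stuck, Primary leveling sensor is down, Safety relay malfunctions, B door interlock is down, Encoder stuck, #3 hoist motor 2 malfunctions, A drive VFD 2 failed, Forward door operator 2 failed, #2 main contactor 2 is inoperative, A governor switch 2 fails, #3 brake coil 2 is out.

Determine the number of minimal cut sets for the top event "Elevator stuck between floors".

Drive chain down [AND]: one cut set from each child combined → 1 × 1 × 1 = 1 cut set(s).
Brake release unavailable [AND]: one cut set from each child combined → 1 × 1 × 1 = 1 cut set(s).
Safety circuit unavailable [OR]: union of children's cut sets → 3 cut set(s).
Controller branch down [OR]: union of children's cut sets → 5 cut set(s).
Door loop inoperative [AND]: one cut set from each child combined → 5 × 1 × 1 = 5 cut set(s).
Leveling path lost [AND]: one cut set from each child combined → 1 × 1 = 1 cut set(s).
Drive chain 2 lost [AND]: one cut set from each child combined → 1 × 1 × 1 = 1 cut set(s).
Elevator stuck between floors [OR]: union of children's cut sets → 7 cut set(s).
Minimal cut sets: {#3 hoist motor 2 malfunctions, #3 hoist motor trips, Encoder stuck}; {#3 hoist motor 2 malfunctions, Emergency drive VFD failed, Encoder stuck}; {#3 hoist motor 2 malfunctions, Encoder stuck, Redundant door operator faulted}; {#3 hoist motor 2 malfunctions, Auxiliary brake coil stuck, B governor switch is inoperative, Encoder stuck, Main contactor offline, Primary leveling sensor is down, Safety relay malfunctions}; {#3 hoist motor 2 malfunctions, B door interlock is down, Encoder stuck}; {#2 main contactor 2 is inoperative, A drive VFD 2 failed, A governor switch 2 fails, Forward door operator 2 failed}; {#3 brake coil 2 is out}.

7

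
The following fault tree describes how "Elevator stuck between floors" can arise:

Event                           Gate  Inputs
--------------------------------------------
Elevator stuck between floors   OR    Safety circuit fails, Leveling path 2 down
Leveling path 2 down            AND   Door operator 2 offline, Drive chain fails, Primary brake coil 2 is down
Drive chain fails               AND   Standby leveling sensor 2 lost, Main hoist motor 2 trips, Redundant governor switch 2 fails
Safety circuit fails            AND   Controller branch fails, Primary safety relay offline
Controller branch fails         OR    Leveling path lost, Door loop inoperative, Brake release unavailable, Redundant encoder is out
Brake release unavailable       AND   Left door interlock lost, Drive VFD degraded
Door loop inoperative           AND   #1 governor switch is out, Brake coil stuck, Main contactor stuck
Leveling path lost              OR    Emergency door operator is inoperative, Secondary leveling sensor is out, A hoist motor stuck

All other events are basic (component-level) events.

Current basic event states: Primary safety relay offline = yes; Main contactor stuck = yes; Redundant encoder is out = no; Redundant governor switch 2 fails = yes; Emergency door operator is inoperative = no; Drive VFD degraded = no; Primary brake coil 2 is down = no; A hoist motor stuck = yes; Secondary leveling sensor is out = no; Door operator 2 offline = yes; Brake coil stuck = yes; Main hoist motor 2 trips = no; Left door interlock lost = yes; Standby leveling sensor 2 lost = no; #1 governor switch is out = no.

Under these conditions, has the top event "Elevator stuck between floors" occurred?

Yes

Leveling path lost [OR]: Emergency door operator is inoperative=not, Secondary leveling sensor is out=not, A hoist motor stuck=occurs → at least one input occurs → occurs.
Door loop inoperative [AND]: #1 governor switch is out=not, Brake coil stuck=occurs, Main contactor stuck=occurs → not all inputs occur → does not occur.
Brake release unavailable [AND]: Left door interlock lost=occurs, Drive VFD degraded=not → not all inputs occur → does not occur.
Controller branch fails [OR]: Leveling path lost=occurs, Door loop inoperative=not, Brake release unavailable=not, Redundant encoder is out=not → at least one input occurs → occurs.
Safety circuit fails [AND]: Controller branch fails=occurs, Primary safety relay offline=occurs → all inputs occur → occurs.
Drive chain fails [AND]: Standby leveling sensor 2 lost=not, Main hoist motor 2 trips=not, Redundant governor switch 2 fails=occurs → not all inputs occur → does not occur.
Leveling path 2 down [AND]: Door operator 2 offline=occurs, Drive chain fails=not, Primary brake coil 2 is down=not → not all inputs occur → does not occur.
Elevator stuck between floors [OR]: Safety circuit fails=occurs, Leveling path 2 down=not → at least one input occurs → occurs.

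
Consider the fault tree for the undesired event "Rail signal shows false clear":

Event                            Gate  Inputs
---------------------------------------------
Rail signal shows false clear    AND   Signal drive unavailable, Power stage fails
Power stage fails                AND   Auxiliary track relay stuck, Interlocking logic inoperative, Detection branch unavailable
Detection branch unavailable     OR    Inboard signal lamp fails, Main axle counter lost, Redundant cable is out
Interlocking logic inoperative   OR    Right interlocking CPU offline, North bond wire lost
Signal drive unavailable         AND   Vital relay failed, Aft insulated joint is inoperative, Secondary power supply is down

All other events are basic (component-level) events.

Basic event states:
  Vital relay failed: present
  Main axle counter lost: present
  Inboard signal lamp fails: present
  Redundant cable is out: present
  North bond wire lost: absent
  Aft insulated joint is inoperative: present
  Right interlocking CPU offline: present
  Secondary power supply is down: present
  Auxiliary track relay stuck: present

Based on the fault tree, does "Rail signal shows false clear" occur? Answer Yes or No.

Signal drive unavailable [AND]: Vital relay failed=occurs, Aft insulated joint is inoperative=occurs, Secondary power supply is down=occurs → all inputs occur → occurs.
Interlocking logic inoperative [OR]: Right interlocking CPU offline=occurs, North bond wire lost=not → at least one input occurs → occurs.
Detection branch unavailable [OR]: Inboard signal lamp fails=occurs, Main axle counter lost=occurs, Redundant cable is out=occurs → at least one input occurs → occurs.
Power stage fails [AND]: Auxiliary track relay stuck=occurs, Interlocking logic inoperative=occurs, Detection branch unavailable=occurs → all inputs occur → occurs.
Rail signal shows false clear [AND]: Signal drive unavailable=occurs, Power stage fails=occurs → all inputs occur → occurs.

Yes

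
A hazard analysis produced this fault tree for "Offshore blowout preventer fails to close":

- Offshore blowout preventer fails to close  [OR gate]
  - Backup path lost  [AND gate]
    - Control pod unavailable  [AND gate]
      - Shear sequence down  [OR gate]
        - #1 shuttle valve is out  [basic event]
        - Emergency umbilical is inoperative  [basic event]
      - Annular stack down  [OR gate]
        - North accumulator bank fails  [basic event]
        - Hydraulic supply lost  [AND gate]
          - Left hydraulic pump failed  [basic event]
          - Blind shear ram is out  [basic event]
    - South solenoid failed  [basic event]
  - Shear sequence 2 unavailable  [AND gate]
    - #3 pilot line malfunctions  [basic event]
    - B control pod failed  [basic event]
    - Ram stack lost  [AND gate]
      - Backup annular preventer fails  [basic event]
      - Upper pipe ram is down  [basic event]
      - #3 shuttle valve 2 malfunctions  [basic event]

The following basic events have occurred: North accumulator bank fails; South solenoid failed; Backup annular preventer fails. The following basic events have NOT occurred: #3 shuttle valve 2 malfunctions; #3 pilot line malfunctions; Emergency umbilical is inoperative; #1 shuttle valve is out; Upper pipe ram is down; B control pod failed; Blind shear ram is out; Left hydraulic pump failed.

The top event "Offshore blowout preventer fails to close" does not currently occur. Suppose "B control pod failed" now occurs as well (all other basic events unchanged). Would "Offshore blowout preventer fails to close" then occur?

No

Counterfactual: set "B control pod failed" to occurred.
Shear sequence down [OR]: #1 shuttle valve is out=not, Emergency umbilical is inoperative=not → no input occurs → does not occur.
Hydraulic supply lost [AND]: Left hydraulic pump failed=not, Blind shear ram is out=not → not all inputs occur → does not occur.
Annular stack down [OR]: North accumulator bank fails=occurs, Hydraulic supply lost=not → at least one input occurs → occurs.
Control pod unavailable [AND]: Shear sequence down=not, Annular stack down=occurs → not all inputs occur → does not occur.
Backup path lost [AND]: Control pod unavailable=not, South solenoid failed=occurs → not all inputs occur → does not occur.
Ram stack lost [AND]: Backup annular preventer fails=occurs, Upper pipe ram is down=not, #3 shuttle valve 2 malfunctions=not → not all inputs occur → does not occur.
Shear sequence 2 unavailable [AND]: #3 pilot line malfunctions=not, B control pod failed=occurs, Ram stack lost=not → not all inputs occur → does not occur.
Offshore blowout preventer fails to close [OR]: Backup path lost=not, Shear sequence 2 unavailable=not → no input occurs → does not occur.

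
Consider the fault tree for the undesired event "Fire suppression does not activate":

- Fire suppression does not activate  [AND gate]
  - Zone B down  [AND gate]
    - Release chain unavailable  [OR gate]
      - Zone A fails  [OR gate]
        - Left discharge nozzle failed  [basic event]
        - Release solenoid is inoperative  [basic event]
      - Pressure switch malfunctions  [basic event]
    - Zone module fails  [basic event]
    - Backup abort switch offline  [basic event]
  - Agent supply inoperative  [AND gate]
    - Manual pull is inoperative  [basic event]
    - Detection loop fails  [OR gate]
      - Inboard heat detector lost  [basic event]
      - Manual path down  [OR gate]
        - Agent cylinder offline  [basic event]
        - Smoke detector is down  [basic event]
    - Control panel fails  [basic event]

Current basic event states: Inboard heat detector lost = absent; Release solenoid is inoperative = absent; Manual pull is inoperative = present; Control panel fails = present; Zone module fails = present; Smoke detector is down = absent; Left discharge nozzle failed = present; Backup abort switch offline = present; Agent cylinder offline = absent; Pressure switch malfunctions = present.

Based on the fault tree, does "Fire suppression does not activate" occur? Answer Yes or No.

No

Zone A fails [OR]: Left discharge nozzle failed=occurs, Release solenoid is inoperative=not → at least one input occurs → occurs.
Release chain unavailable [OR]: Zone A fails=occurs, Pressure switch malfunctions=occurs → at least one input occurs → occurs.
Zone B down [AND]: Release chain unavailable=occurs, Zone module fails=occurs, Backup abort switch offline=occurs → all inputs occur → occurs.
Manual path down [OR]: Agent cylinder offline=not, Smoke detector is down=not → no input occurs → does not occur.
Detection loop fails [OR]: Inboard heat detector lost=not, Manual path down=not → no input occurs → does not occur.
Agent supply inoperative [AND]: Manual pull is inoperative=occurs, Detection loop fails=not, Control panel fails=occurs → not all inputs occur → does not occur.
Fire suppression does not activate [AND]: Zone B down=occurs, Agent supply inoperative=not → not all inputs occur → does not occur.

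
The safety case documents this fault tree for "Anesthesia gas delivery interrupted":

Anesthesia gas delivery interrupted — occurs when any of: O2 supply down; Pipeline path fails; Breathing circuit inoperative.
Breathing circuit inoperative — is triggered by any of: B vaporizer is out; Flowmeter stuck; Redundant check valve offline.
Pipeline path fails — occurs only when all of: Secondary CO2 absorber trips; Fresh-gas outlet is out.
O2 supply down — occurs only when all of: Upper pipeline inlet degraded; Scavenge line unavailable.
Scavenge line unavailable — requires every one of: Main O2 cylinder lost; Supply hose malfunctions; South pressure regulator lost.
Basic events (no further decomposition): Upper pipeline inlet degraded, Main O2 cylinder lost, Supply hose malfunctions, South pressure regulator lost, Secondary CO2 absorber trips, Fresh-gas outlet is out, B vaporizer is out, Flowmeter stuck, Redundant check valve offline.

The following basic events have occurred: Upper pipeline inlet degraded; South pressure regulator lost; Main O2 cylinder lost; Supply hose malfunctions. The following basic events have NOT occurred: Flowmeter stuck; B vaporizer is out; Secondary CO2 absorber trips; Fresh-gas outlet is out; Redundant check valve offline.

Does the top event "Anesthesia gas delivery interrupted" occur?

Yes

Scavenge line unavailable [AND]: Main O2 cylinder lost=occurs, Supply hose malfunctions=occurs, South pressure regulator lost=occurs → all inputs occur → occurs.
O2 supply down [AND]: Upper pipeline inlet degraded=occurs, Scavenge line unavailable=occurs → all inputs occur → occurs.
Pipeline path fails [AND]: Secondary CO2 absorber trips=not, Fresh-gas outlet is out=not → not all inputs occur → does not occur.
Breathing circuit inoperative [OR]: B vaporizer is out=not, Flowmeter stuck=not, Redundant check valve offline=not → no input occurs → does not occur.
Anesthesia gas delivery interrupted [OR]: O2 supply down=occurs, Pipeline path fails=not, Breathing circuit inoperative=not → at least one input occurs → occurs.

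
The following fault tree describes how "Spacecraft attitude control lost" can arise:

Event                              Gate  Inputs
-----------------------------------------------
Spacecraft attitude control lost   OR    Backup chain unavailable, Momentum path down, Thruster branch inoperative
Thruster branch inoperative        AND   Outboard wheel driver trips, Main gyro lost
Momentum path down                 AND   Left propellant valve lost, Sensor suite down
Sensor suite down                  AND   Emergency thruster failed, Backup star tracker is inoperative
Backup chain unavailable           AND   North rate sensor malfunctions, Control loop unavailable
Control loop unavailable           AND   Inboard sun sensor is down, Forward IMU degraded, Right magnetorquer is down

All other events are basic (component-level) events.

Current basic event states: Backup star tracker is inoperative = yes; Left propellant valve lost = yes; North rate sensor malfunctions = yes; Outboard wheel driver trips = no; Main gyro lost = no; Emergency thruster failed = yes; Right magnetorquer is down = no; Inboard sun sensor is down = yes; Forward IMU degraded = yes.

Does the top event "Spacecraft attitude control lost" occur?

Control loop unavailable [AND]: Inboard sun sensor is down=occurs, Forward IMU degraded=occurs, Right magnetorquer is down=not → not all inputs occur → does not occur.
Backup chain unavailable [AND]: North rate sensor malfunctions=occurs, Control loop unavailable=not → not all inputs occur → does not occur.
Sensor suite down [AND]: Emergency thruster failed=occurs, Backup star tracker is inoperative=occurs → all inputs occur → occurs.
Momentum path down [AND]: Left propellant valve lost=occurs, Sensor suite down=occurs → all inputs occur → occurs.
Thruster branch inoperative [AND]: Outboard wheel driver trips=not, Main gyro lost=not → not all inputs occur → does not occur.
Spacecraft attitude control lost [OR]: Backup chain unavailable=not, Momentum path down=occurs, Thruster branch inoperative=not → at least one input occurs → occurs.

Yes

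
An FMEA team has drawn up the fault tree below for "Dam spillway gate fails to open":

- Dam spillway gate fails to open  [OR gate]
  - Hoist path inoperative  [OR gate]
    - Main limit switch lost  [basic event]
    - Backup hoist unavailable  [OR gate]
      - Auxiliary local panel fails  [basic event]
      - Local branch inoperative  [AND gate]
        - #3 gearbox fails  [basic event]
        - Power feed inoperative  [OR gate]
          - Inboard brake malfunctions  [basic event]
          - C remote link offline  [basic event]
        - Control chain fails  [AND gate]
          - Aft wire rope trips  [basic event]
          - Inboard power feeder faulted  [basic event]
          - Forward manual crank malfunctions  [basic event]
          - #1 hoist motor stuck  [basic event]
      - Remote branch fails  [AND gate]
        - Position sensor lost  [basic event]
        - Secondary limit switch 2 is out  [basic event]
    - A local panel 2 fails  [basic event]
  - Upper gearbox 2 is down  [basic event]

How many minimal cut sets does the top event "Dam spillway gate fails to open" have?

Power feed inoperative [OR]: union of children's cut sets → 2 cut set(s).
Control chain fails [AND]: one cut set from each child combined → 1 × 1 × 1 × 1 = 1 cut set(s).
Local branch inoperative [AND]: one cut set from each child combined → 1 × 2 × 1 = 2 cut set(s).
Remote branch fails [AND]: one cut set from each child combined → 1 × 1 = 1 cut set(s).
Backup hoist unavailable [OR]: union of children's cut sets → 4 cut set(s).
Hoist path inoperative [OR]: union of children's cut sets → 6 cut set(s).
Dam spillway gate fails to open [OR]: union of children's cut sets → 7 cut set(s).
Minimal cut sets: {Main limit switch lost}; {Auxiliary local panel fails}; {#1 hoist motor stuck, #3 gearbox fails, Aft wire rope trips, Forward manual crank malfunctions, Inboard brake malfunctions, Inboard power feeder faulted}; {#1 hoist motor stuck, #3 gearbox fails, Aft wire rope trips, C remote link offline, Forward manual crank malfunctions, Inboard power feeder faulted}; {Position sensor lost, Secondary limit switch 2 is out}; {A local panel 2 fails}; {Upper gearbox 2 is down}.

7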